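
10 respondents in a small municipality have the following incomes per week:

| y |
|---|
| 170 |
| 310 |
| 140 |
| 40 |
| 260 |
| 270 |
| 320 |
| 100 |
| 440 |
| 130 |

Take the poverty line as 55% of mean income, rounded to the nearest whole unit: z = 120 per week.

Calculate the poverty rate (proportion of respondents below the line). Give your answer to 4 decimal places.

2 of the 10 respondents have income below 120.
H = 2/10 = 0.2000.

0.2000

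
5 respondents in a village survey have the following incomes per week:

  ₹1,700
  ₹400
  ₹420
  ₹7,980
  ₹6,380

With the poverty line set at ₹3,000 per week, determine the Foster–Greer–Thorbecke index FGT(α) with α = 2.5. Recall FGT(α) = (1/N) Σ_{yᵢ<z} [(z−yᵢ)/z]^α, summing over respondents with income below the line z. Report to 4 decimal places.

Incomes under z: ₹400, ₹420, ₹1,700 (q = 3 of N = 5).
Normalized shortfalls: (3000−400)/3000 = 0.8667; (3000−420)/3000 = 0.8600; (3000−1700)/3000 = 0.4333.
Raised to α = 2.5: 0.69925; 0.68588; 0.12361.
Sum = 1.508734; FGT(2.5) = 1.508734 / 5 = 0.3017.

0.3017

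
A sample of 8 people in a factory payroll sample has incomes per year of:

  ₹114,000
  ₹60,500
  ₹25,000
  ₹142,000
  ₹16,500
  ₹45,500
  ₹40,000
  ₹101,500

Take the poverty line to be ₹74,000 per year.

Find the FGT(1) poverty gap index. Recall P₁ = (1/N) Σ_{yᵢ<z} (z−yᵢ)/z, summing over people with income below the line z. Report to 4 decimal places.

Below the line: ₹16,500, ₹25,000, ₹40,000, ₹45,500, ₹60,500 (q = 5 of N = 8).
Gap ratios (z−y)/z: (74000−16500)/74000 = 0.7770; (74000−25000)/74000 = 0.6622; (74000−40000)/74000 = 0.4595; (74000−45500)/74000 = 0.3851; (74000−60500)/74000 = 0.1824.
Σ = 2.466216. Dividing by the full population N = 8 gives P₁ = 0.3083.

0.3083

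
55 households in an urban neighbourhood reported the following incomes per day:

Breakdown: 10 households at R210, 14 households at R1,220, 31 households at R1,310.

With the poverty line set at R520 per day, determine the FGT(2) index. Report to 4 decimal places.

Below z: 10×R210 (q = 10 of N = 55).
Normalized shortfalls: (520−210)/520 = 0.5962 (×10).
Squared: 0.3554 (×10).
Sum = 3.553994; P₂ = 3.553994 / 55 = 0.0646.

0.0646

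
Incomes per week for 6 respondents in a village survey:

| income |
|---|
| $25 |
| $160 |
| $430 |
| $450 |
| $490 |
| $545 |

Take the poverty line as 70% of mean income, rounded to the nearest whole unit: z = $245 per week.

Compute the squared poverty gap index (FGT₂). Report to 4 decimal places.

Poor units: $25, $160 (q = 2 of N = 6).
Relative gaps: (245−25)/245 = 0.8980; (245−160)/245 = 0.3469.
Squared: 0.8063; 0.1204.
Sum = 0.926697; P₂ = 0.926697 / 6 = 0.1544.

0.1544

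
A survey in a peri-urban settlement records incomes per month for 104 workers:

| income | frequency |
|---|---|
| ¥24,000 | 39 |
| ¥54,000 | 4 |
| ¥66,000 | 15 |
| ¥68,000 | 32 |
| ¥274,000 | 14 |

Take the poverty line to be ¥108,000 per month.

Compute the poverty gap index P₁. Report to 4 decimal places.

0.4809

Poor units: 39×¥24,000, 4×¥54,000, 15×¥66,000, 32×¥68,000 (q = 90 of N = 104).
Relative gaps: (108000−24000)/108000 = 0.7778 (×39); (108000−54000)/108000 = 0.5000 (×4); (108000−66000)/108000 = 0.3889 (×15); (108000−68000)/108000 = 0.3704 (×32).
Sum of shortfalls = 50.018519; P₁ averages over all N: 50.018519 / 104 = 0.4809.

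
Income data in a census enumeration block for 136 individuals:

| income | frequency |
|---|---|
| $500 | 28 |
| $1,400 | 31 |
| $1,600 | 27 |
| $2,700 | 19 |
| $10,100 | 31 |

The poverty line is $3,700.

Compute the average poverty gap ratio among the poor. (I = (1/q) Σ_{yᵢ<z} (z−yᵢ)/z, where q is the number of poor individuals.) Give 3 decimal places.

0.609

Incomes under z: 28×$500, 31×$1,400, 27×$1,600, 19×$2,700 (q = 105 of N = 136).
Shortfall ratios (z−y)/z: 0.8649 (×28), 0.6216 (×31), 0.5676 (×27), 0.2703 (×19); sum = 63.945946.
The income-gap ratio divides by q (the poor only): 63.945946 / 105 = 0.609.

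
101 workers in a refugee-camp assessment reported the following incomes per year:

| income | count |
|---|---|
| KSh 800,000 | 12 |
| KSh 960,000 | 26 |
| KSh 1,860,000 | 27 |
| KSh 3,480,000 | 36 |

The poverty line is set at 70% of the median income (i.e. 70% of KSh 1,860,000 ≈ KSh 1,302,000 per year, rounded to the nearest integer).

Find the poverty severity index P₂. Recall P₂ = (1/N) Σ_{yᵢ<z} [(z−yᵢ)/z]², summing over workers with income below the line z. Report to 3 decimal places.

Incomes under z: 12×KSh 800,000, 26×KSh 960,000 (q = 38 of N = 101).
Relative gaps: (1302000−800000)/1302000 = 0.3856 (×12); (1302000−960000)/1302000 = 0.2627 (×26).
Squared: 0.1487 (×12); 0.0690 (×26).
Sum = 3.577807; P₂ = 3.577807 / 101 = 0.035.

0.035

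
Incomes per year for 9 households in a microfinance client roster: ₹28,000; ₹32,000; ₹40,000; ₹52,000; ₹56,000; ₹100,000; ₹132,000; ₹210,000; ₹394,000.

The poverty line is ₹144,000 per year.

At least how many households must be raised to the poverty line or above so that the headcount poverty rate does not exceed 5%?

7

7 of the 9 households are poor, so H = 7/9 = 0.778.
A headcount ratio of at most 5% allows at most ⌊0.05 × 9⌋ = 0 poor households.
So at least 7 − 0 = 7 must be lifted.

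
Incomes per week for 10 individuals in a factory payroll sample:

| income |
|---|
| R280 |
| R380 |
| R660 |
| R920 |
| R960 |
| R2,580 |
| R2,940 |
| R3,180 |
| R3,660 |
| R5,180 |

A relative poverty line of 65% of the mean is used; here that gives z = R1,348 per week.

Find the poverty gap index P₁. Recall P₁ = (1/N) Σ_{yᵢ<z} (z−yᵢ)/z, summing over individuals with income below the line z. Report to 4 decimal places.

0.2626

Below z: R280, R380, R660, R920, R960 (q = 5 of N = 10).
Shortfall ratios: (1348−280)/1348 = 0.7923; (1348−380)/1348 = 0.7181; (1348−660)/1348 = 0.5104; (1348−920)/1348 = 0.3175; (1348−960)/1348 = 0.2878.
Σ = 2.626113. Dividing by the full population N = 10 gives P₁ = 0.2626.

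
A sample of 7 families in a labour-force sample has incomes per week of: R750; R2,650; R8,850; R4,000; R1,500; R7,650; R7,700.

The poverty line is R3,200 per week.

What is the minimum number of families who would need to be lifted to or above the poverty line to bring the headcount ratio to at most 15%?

Currently q = 3 of N = 7 are below the line (H = 0.429).
A headcount ratio of at most 15% allows at most ⌊0.15 × 7⌋ = 1 poor families.
So at least 3 − 1 = 2 must be lifted.

2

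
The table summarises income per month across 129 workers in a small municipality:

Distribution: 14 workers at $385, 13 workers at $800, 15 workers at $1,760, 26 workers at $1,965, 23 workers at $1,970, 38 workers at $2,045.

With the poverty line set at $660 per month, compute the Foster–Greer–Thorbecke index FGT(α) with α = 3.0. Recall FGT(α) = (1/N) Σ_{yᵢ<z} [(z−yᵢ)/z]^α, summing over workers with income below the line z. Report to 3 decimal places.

0.008

Poor units: 14×$385 (q = 14 of N = 129).
Gap ratios (z−y)/z: (660−385)/660 = 0.4167 (×14).
Raised to α = 3.0: 0.07234 (×14).
Sum = 1.012731; FGT(3.0) = 1.012731 / 129 = 0.008.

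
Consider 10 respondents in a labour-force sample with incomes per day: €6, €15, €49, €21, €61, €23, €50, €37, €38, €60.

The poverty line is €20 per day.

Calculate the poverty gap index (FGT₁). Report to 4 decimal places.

0.0950

Poor units: €6, €15 (q = 2 of N = 10).
Shortfall ratios: (20−6)/20 = 0.7000; (20−15)/20 = 0.2500.
Sum of shortfalls = 0.950000; P₁ averages over all N: 0.950000 / 10 = 0.0950.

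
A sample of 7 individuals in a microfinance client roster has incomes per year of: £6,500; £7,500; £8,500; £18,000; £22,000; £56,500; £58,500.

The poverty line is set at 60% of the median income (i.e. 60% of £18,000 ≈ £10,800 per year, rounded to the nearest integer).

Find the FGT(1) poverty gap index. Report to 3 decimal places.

0.131

Below the line: £6,500, £7,500, £8,500 (q = 3 of N = 7).
Relative gaps: (10800−6500)/10800 = 0.3981; (10800−7500)/10800 = 0.3056; (10800−8500)/10800 = 0.2130.
Sum of shortfalls = 0.916667; P₁ averages over all N: 0.916667 / 7 = 0.131.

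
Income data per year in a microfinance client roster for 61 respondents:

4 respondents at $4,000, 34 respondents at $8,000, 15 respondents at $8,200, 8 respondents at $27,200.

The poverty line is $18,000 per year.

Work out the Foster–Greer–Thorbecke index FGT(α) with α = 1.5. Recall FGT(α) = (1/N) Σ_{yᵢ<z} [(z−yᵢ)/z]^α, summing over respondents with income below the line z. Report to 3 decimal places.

Below z: 4×$4,000, 34×$8,000, 15×$8,200 (q = 53 of N = 61).
Gap ratios (z−y)/z: (18000−4000)/18000 = 0.7778 (×4); (18000−8000)/18000 = 0.5556 (×34); (18000−8200)/18000 = 0.5444 (×15).
Raised to α = 1.5: 0.68594 (×4); 0.41409 (×34); 0.40173 (×15).
Sum = 22.848584; FGT(1.5) = 22.848584 / 61 = 0.375.

0.375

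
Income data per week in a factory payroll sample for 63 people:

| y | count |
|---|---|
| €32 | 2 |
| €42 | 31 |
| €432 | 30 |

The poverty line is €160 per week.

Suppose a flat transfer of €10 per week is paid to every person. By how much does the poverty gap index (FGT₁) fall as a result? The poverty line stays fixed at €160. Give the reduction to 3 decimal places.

Before: below the line — 2×€32, 31×€42; poverty gap index (FGT₁) = 0.38829.
After the €10 transfer: below the line — 2×€42, 31×€52; poverty gap index (FGT₁) = 0.35556.
Reduction = 0.38829 − 0.35556 = 0.033.

0.033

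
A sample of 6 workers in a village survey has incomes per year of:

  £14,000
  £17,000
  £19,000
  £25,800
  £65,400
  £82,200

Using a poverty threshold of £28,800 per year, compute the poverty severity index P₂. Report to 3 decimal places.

Below the line: £14,000, £17,000, £19,000, £25,800 (q = 4 of N = 6).
Shortfall ratios: (28800−14000)/28800 = 0.5139; (28800−17000)/28800 = 0.4097; (28800−19000)/28800 = 0.3403; (28800−25800)/28800 = 0.1042.
Squared: 0.2641; 0.1679; 0.1158; 0.0109.
Sum = 0.558594; P₂ = 0.558594 / 6 = 0.093.

0.093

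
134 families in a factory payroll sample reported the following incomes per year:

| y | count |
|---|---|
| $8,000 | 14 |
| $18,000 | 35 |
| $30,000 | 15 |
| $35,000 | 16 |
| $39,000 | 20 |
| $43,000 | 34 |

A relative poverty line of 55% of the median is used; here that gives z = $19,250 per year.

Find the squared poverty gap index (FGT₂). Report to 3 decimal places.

Below the line: 14×$8,000, 35×$18,000 (q = 49 of N = 134).
Relative gaps: (19250−8000)/19250 = 0.5844 (×14); (19250−18000)/19250 = 0.0649 (×35).
Squared: 0.3415 (×14); 0.0042 (×35).
Sum = 4.929162; P₂ = 4.929162 / 134 = 0.037.

0.037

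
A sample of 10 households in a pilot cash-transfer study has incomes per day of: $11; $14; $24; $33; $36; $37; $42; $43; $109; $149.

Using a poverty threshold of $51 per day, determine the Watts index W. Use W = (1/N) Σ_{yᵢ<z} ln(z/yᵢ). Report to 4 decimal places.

Poor units: $11, $14, $24, $33, $36, $37, $42, $43 (q = 8 of N = 10).
ln(z/y) terms: ln(51/11) = 1.5339; ln(51/14) = 1.2928; ln(51/24) = 0.7538; ln(51/33) = 0.4353; ln(51/36) = 0.3483; ln(51/37) = 0.3209; ln(51/42) = 0.1942; ln(51/43) = 0.1706.
W = 5.049784 / 10 = 0.5050.

0.5050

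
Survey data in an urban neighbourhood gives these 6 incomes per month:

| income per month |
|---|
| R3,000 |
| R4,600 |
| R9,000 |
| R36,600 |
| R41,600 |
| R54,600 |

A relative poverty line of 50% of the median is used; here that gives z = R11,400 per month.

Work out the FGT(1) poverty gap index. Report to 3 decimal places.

0.257

Below the line: R3,000, R4,600, R9,000 (q = 3 of N = 6).
Relative gaps: (11400−3000)/11400 = 0.7368; (11400−4600)/11400 = 0.5965; (11400−9000)/11400 = 0.2105.
Sum of shortfalls = 1.543860; P₁ averages over all N: 1.543860 / 6 = 0.257.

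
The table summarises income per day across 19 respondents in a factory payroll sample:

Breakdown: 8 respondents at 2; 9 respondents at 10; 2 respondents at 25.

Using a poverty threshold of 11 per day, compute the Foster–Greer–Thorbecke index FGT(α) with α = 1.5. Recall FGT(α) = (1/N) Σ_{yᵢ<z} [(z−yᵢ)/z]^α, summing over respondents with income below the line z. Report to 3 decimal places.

0.325

Below z: 8×2, 9×10 (q = 17 of N = 19).
Normalized shortfalls: (11−2)/11 = 0.8182 (×8); (11−10)/11 = 0.0909 (×9).
Raised to α = 1.5: 0.74007 (×8); 0.02741 (×9).
Sum = 6.167278; FGT(1.5) = 6.167278 / 19 = 0.325.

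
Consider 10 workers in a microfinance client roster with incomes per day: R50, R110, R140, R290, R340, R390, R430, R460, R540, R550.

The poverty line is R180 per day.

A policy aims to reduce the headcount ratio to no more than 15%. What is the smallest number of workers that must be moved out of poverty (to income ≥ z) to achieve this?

2

Currently q = 3 of N = 10 are below the line (H = 0.300).
A headcount ratio of at most 15% allows at most ⌊0.15 × 10⌋ = 1 poor workers.
So at least 3 − 1 = 2 must be lifted.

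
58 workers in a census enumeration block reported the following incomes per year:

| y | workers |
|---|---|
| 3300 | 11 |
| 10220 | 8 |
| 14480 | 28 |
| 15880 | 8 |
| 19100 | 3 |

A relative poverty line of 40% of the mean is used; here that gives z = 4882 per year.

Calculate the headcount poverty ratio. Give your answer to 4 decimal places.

0.1897

11 of the 58 workers have income below 4882.
H = 11/58 = 0.1897.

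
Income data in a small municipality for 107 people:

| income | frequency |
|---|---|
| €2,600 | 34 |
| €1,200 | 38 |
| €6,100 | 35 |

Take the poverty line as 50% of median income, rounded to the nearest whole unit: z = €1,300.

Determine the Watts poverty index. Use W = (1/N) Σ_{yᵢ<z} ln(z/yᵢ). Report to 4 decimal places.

Incomes under z: 38×€1,200 (q = 38 of N = 107).
Log gaps: ln(1300/1200) = 0.0800 (×38).
W = 3.041623 / 107 = 0.0284.

0.0284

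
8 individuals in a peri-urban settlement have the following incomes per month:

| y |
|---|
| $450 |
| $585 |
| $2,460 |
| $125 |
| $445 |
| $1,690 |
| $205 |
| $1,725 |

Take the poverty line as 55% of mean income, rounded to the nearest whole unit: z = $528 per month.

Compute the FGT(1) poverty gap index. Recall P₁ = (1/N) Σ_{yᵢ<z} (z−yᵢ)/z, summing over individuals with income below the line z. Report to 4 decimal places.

0.2100

Poor units: $125, $205, $445, $450 (q = 4 of N = 8).
Gap ratios (z−y)/z: (528−125)/528 = 0.7633; (528−205)/528 = 0.6117; (528−445)/528 = 0.1572; (528−450)/528 = 0.1477.
Sum of shortfalls = 1.679924; P₁ averages over all N: 1.679924 / 8 = 0.2100.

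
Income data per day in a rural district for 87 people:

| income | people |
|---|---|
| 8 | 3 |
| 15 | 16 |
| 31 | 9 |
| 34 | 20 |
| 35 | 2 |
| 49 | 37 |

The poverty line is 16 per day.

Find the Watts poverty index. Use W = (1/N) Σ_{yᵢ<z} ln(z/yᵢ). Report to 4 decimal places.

0.0358

Incomes under z: 3×8, 16×15 (q = 19 of N = 87).
ln(z/y) terms: ln(16/8) = 0.6931 (×3); ln(16/15) = 0.0645 (×16).
W = 3.112058 / 87 = 0.0358.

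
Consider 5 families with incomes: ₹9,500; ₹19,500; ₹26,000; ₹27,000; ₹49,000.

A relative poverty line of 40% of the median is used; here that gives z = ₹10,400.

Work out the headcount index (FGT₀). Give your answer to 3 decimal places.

1 of the 5 families have income below ₹10,400.
H = 1/5 = 0.200.

0.200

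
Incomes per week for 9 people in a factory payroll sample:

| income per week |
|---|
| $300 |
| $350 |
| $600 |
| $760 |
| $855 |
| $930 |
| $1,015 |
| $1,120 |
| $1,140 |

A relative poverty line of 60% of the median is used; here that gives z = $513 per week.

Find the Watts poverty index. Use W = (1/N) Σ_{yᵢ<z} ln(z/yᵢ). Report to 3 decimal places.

0.102

Below z: $300, $350 (q = 2 of N = 9).
Log shortfalls: ln(513/300) = 0.5365; ln(513/350) = 0.3823.
W = 0.918836 / 9 = 0.102.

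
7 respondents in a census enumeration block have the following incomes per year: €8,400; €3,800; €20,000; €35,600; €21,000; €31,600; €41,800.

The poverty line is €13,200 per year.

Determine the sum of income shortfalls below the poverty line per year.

Incomes under z: €3,800, €8,400 (q = 2 of N = 7).
Individual gaps: 13200−3800 = 9400; 13200−8400 = 4800.
Aggregate gap = €14,200.

€14,200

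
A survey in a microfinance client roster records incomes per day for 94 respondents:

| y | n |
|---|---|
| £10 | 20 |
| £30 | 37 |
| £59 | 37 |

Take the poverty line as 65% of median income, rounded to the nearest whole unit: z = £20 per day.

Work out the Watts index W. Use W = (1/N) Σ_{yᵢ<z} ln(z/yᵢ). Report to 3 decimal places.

Below z: 20×£10 (q = 20 of N = 94).
Log gaps: ln(20/10) = 0.6931 (×20).
W = 13.862944 / 94 = 0.147.

0.147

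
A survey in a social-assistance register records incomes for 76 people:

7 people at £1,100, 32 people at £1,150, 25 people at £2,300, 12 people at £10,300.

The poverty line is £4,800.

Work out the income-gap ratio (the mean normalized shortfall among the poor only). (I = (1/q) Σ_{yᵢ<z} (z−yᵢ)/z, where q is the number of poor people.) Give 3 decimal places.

Below the line: 7×£1,100, 32×£1,150, 25×£2,300 (q = 64 of N = 76).
Shortfall ratios (z−y)/z: 0.7708 (×7), 0.7604 (×32), 0.5208 (×25); sum = 42.750000.
The income-gap ratio divides by q (the poor only): 42.750000 / 64 = 0.668.

0.668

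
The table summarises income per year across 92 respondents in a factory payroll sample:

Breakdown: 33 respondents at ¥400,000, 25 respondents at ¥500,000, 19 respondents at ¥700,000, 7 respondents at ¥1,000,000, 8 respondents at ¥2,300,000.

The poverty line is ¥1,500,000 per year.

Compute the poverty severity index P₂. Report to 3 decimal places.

Poor units: 33×¥400,000, 25×¥500,000, 19×¥700,000, 7×¥1,000,000 (q = 84 of N = 92).
Relative gaps: (1500000−400000)/1500000 = 0.7333 (×33); (1500000−500000)/1500000 = 0.6667 (×25); (1500000−700000)/1500000 = 0.5333 (×19); (1500000−1000000)/1500000 = 0.3333 (×7).
Squared: 0.5378 (×33); 0.4444 (×25); 0.2844 (×19); 0.1111 (×7).
Sum = 35.040000; P₂ = 35.040000 / 92 = 0.381.

0.381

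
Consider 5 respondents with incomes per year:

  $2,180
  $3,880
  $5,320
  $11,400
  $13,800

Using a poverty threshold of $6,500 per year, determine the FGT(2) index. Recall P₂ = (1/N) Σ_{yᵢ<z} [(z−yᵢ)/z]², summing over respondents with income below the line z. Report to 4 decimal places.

Poor units: $2,180, $3,880, $5,320 (q = 3 of N = 5).
Normalized shortfalls: (6500−2180)/6500 = 0.6646; (6500−3880)/6500 = 0.4031; (6500−5320)/6500 = 0.1815.
Squared: 0.4417; 0.1625; 0.0330.
Sum = 0.637141; P₂ = 0.637141 / 5 = 0.1274.

0.1274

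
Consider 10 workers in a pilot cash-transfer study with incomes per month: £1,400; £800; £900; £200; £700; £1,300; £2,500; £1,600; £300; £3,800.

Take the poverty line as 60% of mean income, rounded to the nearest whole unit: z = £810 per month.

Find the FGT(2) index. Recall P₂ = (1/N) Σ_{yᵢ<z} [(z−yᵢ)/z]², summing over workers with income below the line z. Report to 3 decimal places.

Below z: £200, £300, £700, £800 (q = 4 of N = 10).
Shortfall ratios: (810−200)/810 = 0.7531; (810−300)/810 = 0.6296; (810−700)/810 = 0.1358; (810−800)/810 = 0.0123.
Squared: 0.5671; 0.3964; 0.0184; 0.0002.
Sum = 0.982167; P₂ = 0.982167 / 10 = 0.098.

0.098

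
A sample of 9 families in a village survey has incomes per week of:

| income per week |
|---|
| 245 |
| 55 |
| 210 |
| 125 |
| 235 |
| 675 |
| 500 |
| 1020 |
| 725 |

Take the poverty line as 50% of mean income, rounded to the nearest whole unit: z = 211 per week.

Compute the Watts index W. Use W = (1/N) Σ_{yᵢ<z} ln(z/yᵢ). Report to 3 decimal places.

0.208

Below the line: 55, 125, 210 (q = 3 of N = 9).
ln(z/y) terms: ln(211/55) = 1.3445; ln(211/125) = 0.5235; ln(211/210) = 0.0048.
W = 1.872820 / 9 = 0.208.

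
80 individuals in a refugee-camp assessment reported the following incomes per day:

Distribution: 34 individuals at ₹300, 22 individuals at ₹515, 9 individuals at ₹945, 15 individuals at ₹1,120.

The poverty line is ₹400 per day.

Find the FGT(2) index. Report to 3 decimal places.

0.027

Below z: 34×₹300 (q = 34 of N = 80).
Normalized shortfalls: (400−300)/400 = 0.2500 (×34).
Squared: 0.0625 (×34).
Sum = 2.125000; P₂ = 2.125000 / 80 = 0.027.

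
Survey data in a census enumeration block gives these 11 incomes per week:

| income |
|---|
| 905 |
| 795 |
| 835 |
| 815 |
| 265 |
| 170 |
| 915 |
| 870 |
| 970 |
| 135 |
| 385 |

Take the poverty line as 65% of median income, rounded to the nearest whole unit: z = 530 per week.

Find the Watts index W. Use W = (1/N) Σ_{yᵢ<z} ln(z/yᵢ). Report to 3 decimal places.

0.320

Below the line: 135, 170, 265, 385 (q = 4 of N = 11).
ln(z/y) terms: ln(530/135) = 1.3676; ln(530/170) = 1.1371; ln(530/265) = 0.6931; ln(530/385) = 0.3196.
W = 3.517462 / 11 = 0.320.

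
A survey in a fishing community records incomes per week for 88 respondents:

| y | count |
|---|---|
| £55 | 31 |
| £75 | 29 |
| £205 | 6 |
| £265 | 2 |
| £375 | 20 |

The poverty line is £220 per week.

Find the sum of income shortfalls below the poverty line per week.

Below z: 31×£55, 29×£75, 6×£205 (q = 66 of N = 88).
Individual gaps: 31×(220−55) = 5115; 29×(220−75) = 4205; 6×(220−205) = 90.
Aggregate gap = £9,410.

£9,410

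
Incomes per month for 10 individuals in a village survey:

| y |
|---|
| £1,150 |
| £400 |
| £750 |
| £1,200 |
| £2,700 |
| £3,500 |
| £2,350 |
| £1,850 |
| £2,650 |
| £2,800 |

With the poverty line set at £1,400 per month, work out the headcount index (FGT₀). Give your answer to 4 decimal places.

0.4000

4 of the 10 individuals have income below £1,400.
H = 4/10 = 0.4000.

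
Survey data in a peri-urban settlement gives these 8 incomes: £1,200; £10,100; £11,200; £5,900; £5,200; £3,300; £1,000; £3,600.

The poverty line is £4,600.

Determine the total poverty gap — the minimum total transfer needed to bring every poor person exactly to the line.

£9,300

Below z: £1,000, £1,200, £3,300, £3,600 (q = 4 of N = 8).
Individual gaps: 4600−1000 = 3600; 4600−1200 = 3400; 4600−3300 = 1300; 4600−3600 = 1000.
Aggregate gap = £9,300.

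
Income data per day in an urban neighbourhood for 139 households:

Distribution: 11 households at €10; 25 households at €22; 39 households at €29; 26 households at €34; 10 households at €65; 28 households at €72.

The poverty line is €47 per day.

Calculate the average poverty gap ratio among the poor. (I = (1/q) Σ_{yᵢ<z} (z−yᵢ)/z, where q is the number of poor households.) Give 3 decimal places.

0.436

Below z: 11×€10, 25×€22, 39×€29, 26×€34 (q = 101 of N = 139).
Shortfall ratios (z−y)/z: 0.7872 (×11), 0.5319 (×25), 0.3830 (×39), 0.2766 (×26); sum = 44.085106.
The income-gap ratio divides by q (the poor only): 44.085106 / 101 = 0.436.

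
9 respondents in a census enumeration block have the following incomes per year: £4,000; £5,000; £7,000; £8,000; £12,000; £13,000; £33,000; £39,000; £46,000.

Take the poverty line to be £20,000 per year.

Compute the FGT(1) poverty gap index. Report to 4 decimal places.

0.3944

Incomes under z: £4,000, £5,000, £7,000, £8,000, £12,000, £13,000 (q = 6 of N = 9).
Relative gaps: (20000−4000)/20000 = 0.8000; (20000−5000)/20000 = 0.7500; (20000−7000)/20000 = 0.6500; (20000−8000)/20000 = 0.6000; (20000−12000)/20000 = 0.4000; (20000−13000)/20000 = 0.3500.
Sum of shortfalls = 3.550000; P₁ averages over all N: 3.550000 / 9 = 0.3944.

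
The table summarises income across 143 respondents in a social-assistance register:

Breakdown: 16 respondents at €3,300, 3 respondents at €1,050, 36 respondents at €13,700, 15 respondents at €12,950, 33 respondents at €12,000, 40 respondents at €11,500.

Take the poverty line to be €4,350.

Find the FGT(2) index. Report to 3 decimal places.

Below the line: 3×€1,050, 16×€3,300 (q = 19 of N = 143).
Relative gaps: (4350−1050)/4350 = 0.7586 (×3); (4350−3300)/4350 = 0.2414 (×16).
Squared: 0.5755 (×3); 0.0583 (×16).
Sum = 2.658740; P₂ = 2.658740 / 143 = 0.019.

0.019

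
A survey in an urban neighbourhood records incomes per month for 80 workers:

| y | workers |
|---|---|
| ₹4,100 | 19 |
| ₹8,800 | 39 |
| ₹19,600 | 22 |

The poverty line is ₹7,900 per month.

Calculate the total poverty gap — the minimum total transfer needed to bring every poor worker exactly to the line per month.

Below z: 19×₹4,100 (q = 19 of N = 80).
Individual gaps: 19×(7900−4100) = 72200.
Aggregate gap = ₹72,200.

₹72,200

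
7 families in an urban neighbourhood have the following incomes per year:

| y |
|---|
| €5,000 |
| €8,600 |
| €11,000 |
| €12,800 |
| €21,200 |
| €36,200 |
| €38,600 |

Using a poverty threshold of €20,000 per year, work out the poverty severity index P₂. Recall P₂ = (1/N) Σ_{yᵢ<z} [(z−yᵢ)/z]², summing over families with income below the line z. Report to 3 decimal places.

0.174

Below z: €5,000, €8,600, €11,000, €12,800 (q = 4 of N = 7).
Normalized shortfalls: (20000−5000)/20000 = 0.7500; (20000−8600)/20000 = 0.5700; (20000−11000)/20000 = 0.4500; (20000−12800)/20000 = 0.3600.
Squared: 0.5625; 0.3249; 0.2025; 0.1296.
Sum = 1.219500; P₂ = 1.219500 / 7 = 0.174.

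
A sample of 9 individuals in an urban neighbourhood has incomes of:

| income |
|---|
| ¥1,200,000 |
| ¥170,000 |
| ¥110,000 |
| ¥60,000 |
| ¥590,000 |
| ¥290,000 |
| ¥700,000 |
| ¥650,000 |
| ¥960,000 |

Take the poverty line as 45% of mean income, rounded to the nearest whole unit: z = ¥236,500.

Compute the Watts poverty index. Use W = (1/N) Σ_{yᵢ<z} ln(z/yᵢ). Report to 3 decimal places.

Below z: ¥60,000, ¥110,000, ¥170,000 (q = 3 of N = 9).
ln(z/y) terms: ln(236500/60000) = 1.3716; ln(236500/110000) = 0.7655; ln(236500/170000) = 0.3301.
W = 2.467221 / 9 = 0.274.

0.274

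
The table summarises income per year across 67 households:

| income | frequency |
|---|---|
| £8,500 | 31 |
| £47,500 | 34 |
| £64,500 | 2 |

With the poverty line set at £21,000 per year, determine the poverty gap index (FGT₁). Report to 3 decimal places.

Below z: 31×£8,500 (q = 31 of N = 67).
Gap ratios (z−y)/z: (21000−8500)/21000 = 0.5952 (×31).
Σ = 18.452381. Dividing by the full population N = 67 gives P₁ = 0.275.

0.275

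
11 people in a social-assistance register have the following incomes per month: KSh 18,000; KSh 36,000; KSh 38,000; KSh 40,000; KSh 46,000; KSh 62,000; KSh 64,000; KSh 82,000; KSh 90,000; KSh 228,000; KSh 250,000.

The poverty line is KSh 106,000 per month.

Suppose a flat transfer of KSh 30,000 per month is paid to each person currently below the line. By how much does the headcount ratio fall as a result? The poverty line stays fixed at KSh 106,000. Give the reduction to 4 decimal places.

0.1818

Before: below the line — KSh 18,000, KSh 36,000, KSh 38,000, KSh 40,000, KSh 46,000, KSh 62,000, KSh 64,000, KSh 82,000, KSh 90,000; headcount ratio = 0.818182.
After the KSh 30,000 transfer: below the line — KSh 48,000, KSh 66,000, KSh 68,000, KSh 70,000, KSh 76,000, KSh 92,000, KSh 94,000; headcount ratio = 0.636364.
Reduction = 0.818182 − 0.636364 = 0.1818.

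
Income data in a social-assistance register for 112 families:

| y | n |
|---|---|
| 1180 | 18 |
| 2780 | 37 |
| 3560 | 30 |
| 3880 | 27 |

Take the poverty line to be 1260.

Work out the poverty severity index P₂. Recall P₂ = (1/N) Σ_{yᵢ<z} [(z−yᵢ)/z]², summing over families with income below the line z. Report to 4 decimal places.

0.0006

Below the line: 18×1180 (q = 18 of N = 112).
Normalized shortfalls: (1260−1180)/1260 = 0.0635 (×18).
Squared: 0.0040 (×18).
Sum = 0.072562; P₂ = 0.072562 / 112 = 0.0006.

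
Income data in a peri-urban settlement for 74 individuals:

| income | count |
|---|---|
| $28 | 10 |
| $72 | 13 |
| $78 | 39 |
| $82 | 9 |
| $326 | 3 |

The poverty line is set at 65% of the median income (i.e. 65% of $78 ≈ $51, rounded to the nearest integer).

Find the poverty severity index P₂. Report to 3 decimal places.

Poor units: 10×$28 (q = 10 of N = 74).
Relative gaps: (51−28)/51 = 0.4510 (×10).
Squared: 0.2034 (×10).
Sum = 2.033833; P₂ = 2.033833 / 74 = 0.027.

0.027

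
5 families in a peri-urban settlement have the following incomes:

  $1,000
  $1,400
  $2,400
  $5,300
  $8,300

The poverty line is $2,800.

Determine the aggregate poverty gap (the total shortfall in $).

$3,600

Below z: $1,000, $1,400, $2,400 (q = 3 of N = 5).
Individual gaps: 2800−1000 = 1800; 2800−1400 = 1400; 2800−2400 = 400.
Aggregate gap = $3,600.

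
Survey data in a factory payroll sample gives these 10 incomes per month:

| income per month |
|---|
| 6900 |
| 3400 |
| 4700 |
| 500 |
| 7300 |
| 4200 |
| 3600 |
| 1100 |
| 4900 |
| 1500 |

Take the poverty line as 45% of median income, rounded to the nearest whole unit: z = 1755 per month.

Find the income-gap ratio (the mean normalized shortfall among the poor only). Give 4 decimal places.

Poor units: 500, 1100, 1500 (q = 3 of N = 10).
Relative gaps: 0.7151, 0.3732, 0.1453; sum = 1.233618.
I averages over the q = 3 poor units only: 1.233618 / 3 = 0.4112.

0.4112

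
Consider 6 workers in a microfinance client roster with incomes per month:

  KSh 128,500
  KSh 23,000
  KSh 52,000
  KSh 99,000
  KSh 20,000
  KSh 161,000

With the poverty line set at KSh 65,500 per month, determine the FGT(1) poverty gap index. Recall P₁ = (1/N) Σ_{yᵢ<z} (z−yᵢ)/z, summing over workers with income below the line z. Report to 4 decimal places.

Below z: KSh 20,000, KSh 23,000, KSh 52,000 (q = 3 of N = 6).
Relative gaps: (65500−20000)/65500 = 0.6947; (65500−23000)/65500 = 0.6489; (65500−52000)/65500 = 0.2061.
Σ = 1.549618. Dividing by the full population N = 6 gives P₁ = 0.2583.

0.2583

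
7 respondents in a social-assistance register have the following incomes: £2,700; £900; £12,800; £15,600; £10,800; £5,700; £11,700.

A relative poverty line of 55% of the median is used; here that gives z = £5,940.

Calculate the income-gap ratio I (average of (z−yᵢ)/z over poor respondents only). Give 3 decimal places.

Incomes under z: £900, £2,700, £5,700 (q = 3 of N = 7).
Relative gaps: 0.8485, 0.5455, 0.0404; sum = 1.434343.
I averages over the q = 3 poor units only: 1.434343 / 3 = 0.478.

0.478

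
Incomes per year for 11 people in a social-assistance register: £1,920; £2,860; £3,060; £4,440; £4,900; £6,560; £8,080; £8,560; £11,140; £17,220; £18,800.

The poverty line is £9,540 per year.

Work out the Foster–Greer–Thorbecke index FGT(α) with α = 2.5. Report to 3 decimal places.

0.164

Poor units: £1,920, £2,860, £3,060, £4,440, £4,900, £6,560, £8,080, £8,560 (q = 8 of N = 11).
Shortfall ratios: (9540−1920)/9540 = 0.7987; (9540−2860)/9540 = 0.7002; (9540−3060)/9540 = 0.6792; (9540−4440)/9540 = 0.5346; (9540−4900)/9540 = 0.4864; (9540−6560)/9540 = 0.3124; (9540−8080)/9540 = 0.1530; (9540−8560)/9540 = 0.1027.
Raised to α = 2.5: 0.57019; 0.41027; 0.38025; 0.20896; 0.16498; 0.05453; 0.00916; 0.00338.
Sum = 1.801716; FGT(2.5) = 1.801716 / 11 = 0.164.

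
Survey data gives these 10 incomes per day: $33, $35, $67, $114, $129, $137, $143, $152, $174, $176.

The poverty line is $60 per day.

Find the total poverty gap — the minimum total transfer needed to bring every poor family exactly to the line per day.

Below the line: $33, $35 (q = 2 of N = 10).
Individual gaps: 60−33 = 27; 60−35 = 25.
Aggregate gap = $52.

$52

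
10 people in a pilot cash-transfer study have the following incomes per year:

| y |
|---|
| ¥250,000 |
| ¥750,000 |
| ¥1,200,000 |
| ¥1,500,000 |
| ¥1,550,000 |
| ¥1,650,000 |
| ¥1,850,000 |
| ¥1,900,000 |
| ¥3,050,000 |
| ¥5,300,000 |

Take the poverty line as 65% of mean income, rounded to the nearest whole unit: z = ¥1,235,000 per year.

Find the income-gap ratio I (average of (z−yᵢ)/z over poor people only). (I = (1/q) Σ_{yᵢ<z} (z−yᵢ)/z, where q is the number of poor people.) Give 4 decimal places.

0.4062

Below z: ¥250,000, ¥750,000, ¥1,200,000 (q = 3 of N = 10).
Shortfall ratios (z−y)/z: 0.7976, 0.3927, 0.0283; sum = 1.218623.
I averages over the q = 3 poor units only: 1.218623 / 3 = 0.4062.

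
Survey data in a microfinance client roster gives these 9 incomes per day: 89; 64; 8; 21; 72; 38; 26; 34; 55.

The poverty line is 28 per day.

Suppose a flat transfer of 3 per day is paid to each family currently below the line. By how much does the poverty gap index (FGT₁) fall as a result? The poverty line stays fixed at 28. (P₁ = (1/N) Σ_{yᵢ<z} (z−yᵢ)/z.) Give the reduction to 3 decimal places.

Before: below the line — 8, 21, 26; poverty gap index (FGT₁) = 0.11508.
After the 3 transfer: below the line — 11, 24; poverty gap index (FGT₁) = 0.08333.
Reduction = 0.11508 − 0.08333 = 0.032.

0.032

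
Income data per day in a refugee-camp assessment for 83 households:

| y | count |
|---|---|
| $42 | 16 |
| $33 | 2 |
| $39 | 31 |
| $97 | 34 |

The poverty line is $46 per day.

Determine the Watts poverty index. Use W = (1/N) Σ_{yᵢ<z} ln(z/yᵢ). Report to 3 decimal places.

Below the line: 2×$33, 31×$39, 16×$42 (q = 49 of N = 83).
Log gaps: ln(46/33) = 0.3321 (×2); ln(46/39) = 0.1651 (×31); ln(46/42) = 0.0910 (×16).
W = 7.237288 / 83 = 0.087.

0.087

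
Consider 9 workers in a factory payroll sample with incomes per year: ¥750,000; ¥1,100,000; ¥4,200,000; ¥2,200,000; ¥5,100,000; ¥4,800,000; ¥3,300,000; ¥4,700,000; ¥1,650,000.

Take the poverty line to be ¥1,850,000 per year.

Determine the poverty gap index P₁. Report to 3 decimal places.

0.123

Incomes under z: ¥750,000, ¥1,100,000, ¥1,650,000 (q = 3 of N = 9).
Normalized shortfalls: (1850000−750000)/1850000 = 0.5946; (1850000−1100000)/1850000 = 0.4054; (1850000−1650000)/1850000 = 0.1081.
Σ = 1.108108. Dividing by the full population N = 9 gives P₁ = 0.123.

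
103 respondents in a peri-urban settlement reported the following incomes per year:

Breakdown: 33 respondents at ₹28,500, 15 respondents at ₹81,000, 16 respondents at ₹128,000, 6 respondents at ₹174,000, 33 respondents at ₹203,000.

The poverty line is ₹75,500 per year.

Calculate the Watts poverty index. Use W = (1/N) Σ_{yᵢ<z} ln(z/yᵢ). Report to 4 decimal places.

Poor units: 33×₹28,500 (q = 33 of N = 103).
ln(z/y) terms: ln(75500/28500) = 0.9742 (×33).
W = 32.149543 / 103 = 0.3121.

0.3121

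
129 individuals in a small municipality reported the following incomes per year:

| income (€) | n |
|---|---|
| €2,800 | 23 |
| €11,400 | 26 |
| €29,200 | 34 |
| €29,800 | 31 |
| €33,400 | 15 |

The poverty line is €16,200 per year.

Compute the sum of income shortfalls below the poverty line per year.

Below the line: 23×€2,800, 26×€11,400 (q = 49 of N = 129).
Individual gaps: 23×(16200−2800) = 308200; 26×(16200−11400) = 124800.
Aggregate gap = €433,000.

€433,000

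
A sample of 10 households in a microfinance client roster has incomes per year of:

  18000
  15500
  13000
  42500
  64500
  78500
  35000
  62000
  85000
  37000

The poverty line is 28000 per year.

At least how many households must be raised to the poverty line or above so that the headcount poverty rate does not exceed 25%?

Currently q = 3 of N = 10 are below the line (H = 0.300).
A headcount ratio of at most 25% allows at most ⌊0.25 × 10⌋ = 2 poor households.
So at least 3 − 2 = 1 must be lifted.

1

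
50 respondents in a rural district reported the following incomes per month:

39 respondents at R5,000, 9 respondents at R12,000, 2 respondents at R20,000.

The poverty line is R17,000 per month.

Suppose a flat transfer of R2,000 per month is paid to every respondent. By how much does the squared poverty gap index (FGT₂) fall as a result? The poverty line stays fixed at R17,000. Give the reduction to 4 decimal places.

0.1287

Before: below the line — 39×R5,000, 9×R12,000; squared poverty gap index (FGT₂) = 0.404221.
After the R2,000 transfer: below the line — 39×R7,000, 9×R14,000; squared poverty gap index (FGT₂) = 0.275502.
Reduction = 0.404221 − 0.275502 = 0.1287.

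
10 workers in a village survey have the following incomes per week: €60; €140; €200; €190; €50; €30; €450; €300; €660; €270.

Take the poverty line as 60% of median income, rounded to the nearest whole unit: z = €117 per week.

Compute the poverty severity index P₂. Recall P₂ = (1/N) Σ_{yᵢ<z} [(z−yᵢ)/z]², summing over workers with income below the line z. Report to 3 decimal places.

0.112

Below the line: €30, €50, €60 (q = 3 of N = 10).
Relative gaps: (117−30)/117 = 0.7436; (117−50)/117 = 0.5726; (117−60)/117 = 0.4872.
Squared: 0.5529; 0.3279; 0.2373.
Sum = 1.118197; P₂ = 1.118197 / 10 = 0.112.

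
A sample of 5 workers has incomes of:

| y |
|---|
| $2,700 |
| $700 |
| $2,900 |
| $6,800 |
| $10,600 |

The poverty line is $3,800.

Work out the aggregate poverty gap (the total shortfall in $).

Below the line: $700, $2,700, $2,900 (q = 3 of N = 5).
Individual gaps: 3800−700 = 3100; 3800−2700 = 1100; 3800−2900 = 900.
Aggregate gap = $5,100.

$5,100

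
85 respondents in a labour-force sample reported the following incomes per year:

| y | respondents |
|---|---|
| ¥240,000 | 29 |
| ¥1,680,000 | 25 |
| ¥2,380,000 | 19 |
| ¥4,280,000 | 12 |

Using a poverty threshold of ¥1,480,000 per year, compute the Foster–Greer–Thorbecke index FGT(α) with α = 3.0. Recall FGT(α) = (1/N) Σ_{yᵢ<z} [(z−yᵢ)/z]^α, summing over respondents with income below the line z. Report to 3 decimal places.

Below the line: 29×¥240,000 (q = 29 of N = 85).
Relative gaps: (1480000−240000)/1480000 = 0.8378 (×29).
Raised to α = 3.0: 0.58814 (×29).
Sum = 17.056028; FGT(3.0) = 17.056028 / 85 = 0.201.

0.201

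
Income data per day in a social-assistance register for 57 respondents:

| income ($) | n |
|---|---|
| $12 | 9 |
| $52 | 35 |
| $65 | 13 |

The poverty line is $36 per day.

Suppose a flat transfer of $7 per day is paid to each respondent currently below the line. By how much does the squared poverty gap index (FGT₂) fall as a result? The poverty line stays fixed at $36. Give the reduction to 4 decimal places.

0.0350

Before: below the line — 9×$12; squared poverty gap index (FGT₂) = 0.070175.
After the $7 transfer: below the line — 9×$19; squared poverty gap index (FGT₂) = 0.035210.
Reduction = 0.070175 − 0.035210 = 0.0350.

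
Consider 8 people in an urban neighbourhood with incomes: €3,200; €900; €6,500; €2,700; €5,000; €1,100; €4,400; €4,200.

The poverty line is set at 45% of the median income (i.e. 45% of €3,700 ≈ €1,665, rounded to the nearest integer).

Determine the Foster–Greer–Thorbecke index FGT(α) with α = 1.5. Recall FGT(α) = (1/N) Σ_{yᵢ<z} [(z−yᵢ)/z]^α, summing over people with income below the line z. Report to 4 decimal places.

0.0636

Below z: €900, €1,100 (q = 2 of N = 8).
Shortfall ratios: (1665−900)/1665 = 0.4595; (1665−1100)/1665 = 0.3393.
Raised to α = 1.5: 0.31144; 0.19767.
Sum = 0.509112; FGT(1.5) = 0.509112 / 8 = 0.0636.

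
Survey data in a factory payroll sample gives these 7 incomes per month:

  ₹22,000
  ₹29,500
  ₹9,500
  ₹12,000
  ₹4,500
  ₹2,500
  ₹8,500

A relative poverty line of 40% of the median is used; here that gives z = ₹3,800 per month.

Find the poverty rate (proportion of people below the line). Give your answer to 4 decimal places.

1 of the 7 people have income below ₹3,800.
H = 1/7 = 0.1429.

0.1429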